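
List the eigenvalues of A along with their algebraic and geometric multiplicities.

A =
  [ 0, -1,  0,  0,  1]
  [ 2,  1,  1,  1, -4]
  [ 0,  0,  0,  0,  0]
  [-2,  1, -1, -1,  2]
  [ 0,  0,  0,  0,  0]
λ = 0: alg = 5, geom = 3

Step 1 — factor the characteristic polynomial to read off the algebraic multiplicities:
  χ_A(x) = x^5

Step 2 — compute geometric multiplicities via the rank-nullity identity g(λ) = n − rank(A − λI):
  rank(A − (0)·I) = 2, so dim ker(A − (0)·I) = n − 2 = 3

Summary:
  λ = 0: algebraic multiplicity = 5, geometric multiplicity = 3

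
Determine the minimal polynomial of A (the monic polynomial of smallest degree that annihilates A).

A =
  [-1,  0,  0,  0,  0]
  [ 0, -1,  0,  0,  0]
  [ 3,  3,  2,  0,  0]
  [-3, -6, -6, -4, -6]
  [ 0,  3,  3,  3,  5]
x^2 - x - 2

The characteristic polynomial is χ_A(x) = (x - 2)^2*(x + 1)^3, so the eigenvalues are known. The minimal polynomial is
  m_A(x) = Π_λ (x − λ)^{k_λ}
where k_λ is the size of the *largest* Jordan block for λ (equivalently, the smallest k with (A − λI)^k v = 0 for every generalised eigenvector v of λ).

  λ = -1: largest Jordan block has size 1, contributing (x + 1)
  λ = 2: largest Jordan block has size 1, contributing (x − 2)

So m_A(x) = (x - 2)*(x + 1) = x^2 - x - 2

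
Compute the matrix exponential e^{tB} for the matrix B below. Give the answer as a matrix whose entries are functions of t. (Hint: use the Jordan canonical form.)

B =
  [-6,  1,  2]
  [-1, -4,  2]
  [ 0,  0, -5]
e^{tB} =
  [-t*exp(-5*t) + exp(-5*t), t*exp(-5*t), 2*t*exp(-5*t)]
  [-t*exp(-5*t), t*exp(-5*t) + exp(-5*t), 2*t*exp(-5*t)]
  [0, 0, exp(-5*t)]

Strategy: write B = P · J · P⁻¹ where J is a Jordan canonical form, so e^{tB} = P · e^{tJ} · P⁻¹, and e^{tJ} can be computed block-by-block.

B has Jordan form
J =
  [-5,  1,  0]
  [ 0, -5,  0]
  [ 0,  0, -5]
(up to reordering of blocks).

Per-block formulas:
  For a 2×2 Jordan block J_2(-5): exp(t · J_2(-5)) = e^(-5t)·(I + t·N), where N is the 2×2 nilpotent shift.
  For a 1×1 block at λ = -5: exp(t · [-5]) = [e^(-5t)].

After assembling e^{tJ} and conjugating by P, we get:

e^{tB} =
  [-t*exp(-5*t) + exp(-5*t), t*exp(-5*t), 2*t*exp(-5*t)]
  [-t*exp(-5*t), t*exp(-5*t) + exp(-5*t), 2*t*exp(-5*t)]
  [0, 0, exp(-5*t)]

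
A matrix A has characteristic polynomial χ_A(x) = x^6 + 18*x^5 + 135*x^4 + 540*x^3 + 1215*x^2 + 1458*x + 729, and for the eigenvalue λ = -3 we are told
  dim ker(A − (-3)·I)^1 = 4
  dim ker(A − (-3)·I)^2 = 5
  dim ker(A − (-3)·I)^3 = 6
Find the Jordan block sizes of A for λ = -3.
Block sizes for λ = -3: [3, 1, 1, 1]

From the dimensions of kernels of powers, the number of Jordan blocks of size at least j is d_j − d_{j−1} where d_j = dim ker(N^j) (with d_0 = 0). Computing the differences gives [4, 1, 1].
The number of blocks of size exactly k is (#blocks of size ≥ k) − (#blocks of size ≥ k + 1), so the partition is: 3 block(s) of size 1, 1 block(s) of size 3.
In nonincreasing order the block sizes are [3, 1, 1, 1].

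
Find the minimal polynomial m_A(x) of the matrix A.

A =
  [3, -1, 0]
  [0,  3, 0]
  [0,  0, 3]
x^2 - 6*x + 9

The characteristic polynomial is χ_A(x) = (x - 3)^3, so the eigenvalues are known. The minimal polynomial is
  m_A(x) = Π_λ (x − λ)^{k_λ}
where k_λ is the size of the *largest* Jordan block for λ (equivalently, the smallest k with (A − λI)^k v = 0 for every generalised eigenvector v of λ).

  λ = 3: largest Jordan block has size 2, contributing (x − 3)^2

So m_A(x) = (x - 3)^2 = x^2 - 6*x + 9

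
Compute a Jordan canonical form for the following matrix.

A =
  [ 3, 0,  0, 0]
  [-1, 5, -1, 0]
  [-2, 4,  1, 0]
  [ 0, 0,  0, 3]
J_2(3) ⊕ J_1(3) ⊕ J_1(3)

The characteristic polynomial is
  det(x·I − A) = x^4 - 12*x^3 + 54*x^2 - 108*x + 81 = (x - 3)^4

Eigenvalues and multiplicities (the geometric multiplicity of λ is n − rank(A − λI), which equals the number of Jordan blocks for λ):
  λ = 3: algebraic multiplicity = 4, geometric multiplicity = 3

Determining the block sizes for each eigenvalue:
  λ = 3: 3 blocks summing to 4 forces exactly one block of size 2 and the rest size 1 → block sizes [2, 1, 1]

Assembling the blocks gives a Jordan form
J =
  [3, 1, 0, 0]
  [0, 3, 0, 0]
  [0, 0, 3, 0]
  [0, 0, 0, 3]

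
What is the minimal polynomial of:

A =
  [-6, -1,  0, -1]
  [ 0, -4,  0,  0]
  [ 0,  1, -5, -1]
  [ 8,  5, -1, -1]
x^3 + 12*x^2 + 48*x + 64

The characteristic polynomial is χ_A(x) = (x + 4)^4, so the eigenvalues are known. The minimal polynomial is
  m_A(x) = Π_λ (x − λ)^{k_λ}
where k_λ is the size of the *largest* Jordan block for λ (equivalently, the smallest k with (A − λI)^k v = 0 for every generalised eigenvector v of λ).

  λ = -4: largest Jordan block has size 3, contributing (x + 4)^3

So m_A(x) = (x + 4)^3 = x^3 + 12*x^2 + 48*x + 64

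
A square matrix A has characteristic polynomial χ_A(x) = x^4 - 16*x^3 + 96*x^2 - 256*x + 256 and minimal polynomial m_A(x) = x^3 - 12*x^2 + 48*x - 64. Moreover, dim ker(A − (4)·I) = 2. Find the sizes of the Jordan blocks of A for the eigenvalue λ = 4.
Block sizes for λ = 4: [3, 1]

Step 1 — from the characteristic polynomial, algebraic multiplicity of λ = 4 is 4. From dim ker(A − (4)·I) = 2, there are exactly 2 Jordan blocks for λ = 4.
Step 2 — from the minimal polynomial, the factor (x − 4)^3 tells us the largest block for λ = 4 has size 3.
Step 3 — with total size 4, 2 blocks, and largest block 3, the block sizes (in nonincreasing order) are [3, 1].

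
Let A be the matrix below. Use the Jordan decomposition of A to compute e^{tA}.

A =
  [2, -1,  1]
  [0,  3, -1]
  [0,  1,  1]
e^{tA} =
  [exp(2*t), -t*exp(2*t), t*exp(2*t)]
  [0, t*exp(2*t) + exp(2*t), -t*exp(2*t)]
  [0, t*exp(2*t), -t*exp(2*t) + exp(2*t)]

Strategy: write A = P · J · P⁻¹ where J is a Jordan canonical form, so e^{tA} = P · e^{tJ} · P⁻¹, and e^{tJ} can be computed block-by-block.

A has Jordan form
J =
  [2, 1, 0]
  [0, 2, 0]
  [0, 0, 2]
(up to reordering of blocks).

Per-block formulas:
  For a 1×1 block at λ = 2: exp(t · [2]) = [e^(2t)].
  For a 2×2 Jordan block J_2(2): exp(t · J_2(2)) = e^(2t)·(I + t·N), where N is the 2×2 nilpotent shift.

After assembling e^{tJ} and conjugating by P, we get:

e^{tA} =
  [exp(2*t), -t*exp(2*t), t*exp(2*t)]
  [0, t*exp(2*t) + exp(2*t), -t*exp(2*t)]
  [0, t*exp(2*t), -t*exp(2*t) + exp(2*t)]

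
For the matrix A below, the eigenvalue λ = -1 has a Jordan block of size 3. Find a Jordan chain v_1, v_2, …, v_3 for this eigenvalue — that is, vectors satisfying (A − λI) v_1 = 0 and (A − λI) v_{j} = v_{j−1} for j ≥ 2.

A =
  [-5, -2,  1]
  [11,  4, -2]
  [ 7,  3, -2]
A Jordan chain for λ = -1 of length 3:
v_1 = (1, -3, -2)ᵀ
v_2 = (-4, 11, 7)ᵀ
v_3 = (1, 0, 0)ᵀ

Let N = A − (-1)·I. We want v_3 with N^3 v_3 = 0 but N^2 v_3 ≠ 0; then v_{j-1} := N · v_j for j = 3, …, 2.

Pick v_3 = (1, 0, 0)ᵀ.
Then v_2 = N · v_3 = (-4, 11, 7)ᵀ.
Then v_1 = N · v_2 = (1, -3, -2)ᵀ.

Sanity check: (A − (-1)·I) v_1 = (0, 0, 0)ᵀ = 0. ✓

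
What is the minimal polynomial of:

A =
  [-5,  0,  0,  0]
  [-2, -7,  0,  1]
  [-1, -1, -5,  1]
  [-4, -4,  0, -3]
x^3 + 15*x^2 + 75*x + 125

The characteristic polynomial is χ_A(x) = (x + 5)^4, so the eigenvalues are known. The minimal polynomial is
  m_A(x) = Π_λ (x − λ)^{k_λ}
where k_λ is the size of the *largest* Jordan block for λ (equivalently, the smallest k with (A − λI)^k v = 0 for every generalised eigenvector v of λ).

  λ = -5: largest Jordan block has size 3, contributing (x + 5)^3

So m_A(x) = (x + 5)^3 = x^3 + 15*x^2 + 75*x + 125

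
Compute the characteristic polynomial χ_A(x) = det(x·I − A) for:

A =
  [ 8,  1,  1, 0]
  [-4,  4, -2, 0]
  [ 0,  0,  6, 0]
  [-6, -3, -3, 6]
x^4 - 24*x^3 + 216*x^2 - 864*x + 1296

Expanding det(x·I − A) (e.g. by cofactor expansion or by noting that A is similar to its Jordan form J, which has the same characteristic polynomial as A) gives
  χ_A(x) = x^4 - 24*x^3 + 216*x^2 - 864*x + 1296
which factors as (x - 6)^4. The eigenvalues (with algebraic multiplicities) are λ = 6 with multiplicity 4.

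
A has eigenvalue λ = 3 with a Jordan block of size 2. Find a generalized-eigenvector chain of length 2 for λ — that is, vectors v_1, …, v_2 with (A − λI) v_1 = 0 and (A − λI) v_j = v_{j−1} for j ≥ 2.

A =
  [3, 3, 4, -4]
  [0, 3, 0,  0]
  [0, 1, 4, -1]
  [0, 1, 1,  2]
A Jordan chain for λ = 3 of length 2:
v_1 = (3, 0, 1, 1)ᵀ
v_2 = (0, 1, 0, 0)ᵀ

Let N = A − (3)·I. We want v_2 with N^2 v_2 = 0 but N^1 v_2 ≠ 0; then v_{j-1} := N · v_j for j = 2, …, 2.

Pick v_2 = (0, 1, 0, 0)ᵀ.
Then v_1 = N · v_2 = (3, 0, 1, 1)ᵀ.

Sanity check: (A − (3)·I) v_1 = (0, 0, 0, 0)ᵀ = 0. ✓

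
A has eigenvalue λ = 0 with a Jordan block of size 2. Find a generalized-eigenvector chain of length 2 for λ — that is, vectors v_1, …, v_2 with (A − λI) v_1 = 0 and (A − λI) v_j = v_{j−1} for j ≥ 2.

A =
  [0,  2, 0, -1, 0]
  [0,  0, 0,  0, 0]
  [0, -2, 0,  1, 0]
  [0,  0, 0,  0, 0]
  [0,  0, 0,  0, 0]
A Jordan chain for λ = 0 of length 2:
v_1 = (2, 0, -2, 0, 0)ᵀ
v_2 = (0, 1, 0, 0, 0)ᵀ

Let N = A − (0)·I. We want v_2 with N^2 v_2 = 0 but N^1 v_2 ≠ 0; then v_{j-1} := N · v_j for j = 2, …, 2.

Pick v_2 = (0, 1, 0, 0, 0)ᵀ.
Then v_1 = N · v_2 = (2, 0, -2, 0, 0)ᵀ.

Sanity check: (A − (0)·I) v_1 = (0, 0, 0, 0, 0)ᵀ = 0. ✓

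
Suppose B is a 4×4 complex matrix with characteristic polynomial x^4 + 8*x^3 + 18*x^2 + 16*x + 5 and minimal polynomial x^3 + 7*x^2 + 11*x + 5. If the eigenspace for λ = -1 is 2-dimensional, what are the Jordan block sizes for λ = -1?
Block sizes for λ = -1: [2, 1]

Step 1 — from the characteristic polynomial, algebraic multiplicity of λ = -1 is 3. From dim ker(B − (-1)·I) = 2, there are exactly 2 Jordan blocks for λ = -1.
Step 2 — from the minimal polynomial, the factor (x + 1)^2 tells us the largest block for λ = -1 has size 2.
Step 3 — with total size 3, 2 blocks, and largest block 2, the block sizes (in nonincreasing order) are [2, 1].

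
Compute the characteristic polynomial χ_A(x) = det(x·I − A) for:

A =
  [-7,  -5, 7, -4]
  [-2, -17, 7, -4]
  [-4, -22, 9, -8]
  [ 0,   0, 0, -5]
x^4 + 20*x^3 + 150*x^2 + 500*x + 625

Expanding det(x·I − A) (e.g. by cofactor expansion or by noting that A is similar to its Jordan form J, which has the same characteristic polynomial as A) gives
  χ_A(x) = x^4 + 20*x^3 + 150*x^2 + 500*x + 625
which factors as (x + 5)^4. The eigenvalues (with algebraic multiplicities) are λ = -5 with multiplicity 4.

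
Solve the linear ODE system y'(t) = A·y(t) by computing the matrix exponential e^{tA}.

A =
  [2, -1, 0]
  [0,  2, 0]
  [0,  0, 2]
e^{tA} =
  [exp(2*t), -t*exp(2*t), 0]
  [0, exp(2*t), 0]
  [0, 0, exp(2*t)]

Strategy: write A = P · J · P⁻¹ where J is a Jordan canonical form, so e^{tA} = P · e^{tJ} · P⁻¹, and e^{tJ} can be computed block-by-block.

A has Jordan form
J =
  [2, 1, 0]
  [0, 2, 0]
  [0, 0, 2]
(up to reordering of blocks).

Per-block formulas:
  For a 1×1 block at λ = 2: exp(t · [2]) = [e^(2t)].
  For a 2×2 Jordan block J_2(2): exp(t · J_2(2)) = e^(2t)·(I + t·N), where N is the 2×2 nilpotent shift.

After assembling e^{tJ} and conjugating by P, we get:

e^{tA} =
  [exp(2*t), -t*exp(2*t), 0]
  [0, exp(2*t), 0]
  [0, 0, exp(2*t)]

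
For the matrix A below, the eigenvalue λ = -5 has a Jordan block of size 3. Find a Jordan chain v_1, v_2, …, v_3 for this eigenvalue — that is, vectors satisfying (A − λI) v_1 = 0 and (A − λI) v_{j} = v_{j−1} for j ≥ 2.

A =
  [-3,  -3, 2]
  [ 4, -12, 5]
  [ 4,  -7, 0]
A Jordan chain for λ = -5 of length 3:
v_1 = (1, 2, 2)ᵀ
v_2 = (-3, -7, -7)ᵀ
v_3 = (0, 1, 0)ᵀ

Let N = A − (-5)·I. We want v_3 with N^3 v_3 = 0 but N^2 v_3 ≠ 0; then v_{j-1} := N · v_j for j = 3, …, 2.

Pick v_3 = (0, 1, 0)ᵀ.
Then v_2 = N · v_3 = (-3, -7, -7)ᵀ.
Then v_1 = N · v_2 = (1, 2, 2)ᵀ.

Sanity check: (A − (-5)·I) v_1 = (0, 0, 0)ᵀ = 0. ✓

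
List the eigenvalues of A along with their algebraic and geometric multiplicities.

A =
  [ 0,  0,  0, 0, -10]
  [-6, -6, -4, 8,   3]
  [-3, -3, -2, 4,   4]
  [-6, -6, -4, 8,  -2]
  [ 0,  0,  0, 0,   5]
λ = 0: alg = 4, geom = 3; λ = 5: alg = 1, geom = 1

Step 1 — factor the characteristic polynomial to read off the algebraic multiplicities:
  χ_A(x) = x^4*(x - 5)

Step 2 — compute geometric multiplicities via the rank-nullity identity g(λ) = n − rank(A − λI):
  rank(A − (0)·I) = 2, so dim ker(A − (0)·I) = n − 2 = 3
  rank(A − (5)·I) = 4, so dim ker(A − (5)·I) = n − 4 = 1

Summary:
  λ = 0: algebraic multiplicity = 4, geometric multiplicity = 3
  λ = 5: algebraic multiplicity = 1, geometric multiplicity = 1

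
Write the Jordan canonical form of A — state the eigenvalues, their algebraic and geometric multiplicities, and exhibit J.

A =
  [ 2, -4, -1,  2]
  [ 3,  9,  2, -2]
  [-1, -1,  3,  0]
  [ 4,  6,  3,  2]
J_3(4) ⊕ J_1(4)

The characteristic polynomial is
  det(x·I − A) = x^4 - 16*x^3 + 96*x^2 - 256*x + 256 = (x - 4)^4

Eigenvalues and multiplicities (the geometric multiplicity of λ is n − rank(A − λI), which equals the number of Jordan blocks for λ):
  λ = 4: algebraic multiplicity = 4, geometric multiplicity = 2

Determining the block sizes for each eigenvalue:
  λ = 4: with am = 4 and gm = 2, the partition is not yet determined (e.g. several partitions of 4 into 2 parts exist). Let N = A − (4)·I. Computing rank(N^1) = 2, rank(N^2) = 1, rank(N^3) = 0; the number of blocks of size ≥ j is rank(N^{j−1}) − rank(N^j), giving [2, 1, 1]. So we have 1 block(s) of size 3, 1 block(s) of size 1 → block sizes [3, 1]

Assembling the blocks gives a Jordan form
J =
  [4, 1, 0, 0]
  [0, 4, 1, 0]
  [0, 0, 4, 0]
  [0, 0, 0, 4]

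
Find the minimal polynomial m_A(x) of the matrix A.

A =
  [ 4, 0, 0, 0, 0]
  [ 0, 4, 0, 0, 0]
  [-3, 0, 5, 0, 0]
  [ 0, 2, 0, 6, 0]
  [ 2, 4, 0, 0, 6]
x^3 - 15*x^2 + 74*x - 120

The characteristic polynomial is χ_A(x) = (x - 6)^2*(x - 5)*(x - 4)^2, so the eigenvalues are known. The minimal polynomial is
  m_A(x) = Π_λ (x − λ)^{k_λ}
where k_λ is the size of the *largest* Jordan block for λ (equivalently, the smallest k with (A − λI)^k v = 0 for every generalised eigenvector v of λ).

  λ = 4: largest Jordan block has size 1, contributing (x − 4)
  λ = 5: largest Jordan block has size 1, contributing (x − 5)
  λ = 6: largest Jordan block has size 1, contributing (x − 6)

So m_A(x) = (x - 6)*(x - 5)*(x - 4) = x^3 - 15*x^2 + 74*x - 120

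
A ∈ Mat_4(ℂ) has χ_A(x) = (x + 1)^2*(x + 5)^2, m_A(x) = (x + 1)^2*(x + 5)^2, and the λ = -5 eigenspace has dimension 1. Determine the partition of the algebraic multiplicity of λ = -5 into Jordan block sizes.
Block sizes for λ = -5: [2]

Step 1 — from the characteristic polynomial, algebraic multiplicity of λ = -5 is 2. From dim ker(A − (-5)·I) = 1, there are exactly 1 Jordan blocks for λ = -5.
Step 2 — from the minimal polynomial, the factor (x + 5)^2 tells us the largest block for λ = -5 has size 2.
Step 3 — with total size 2, 1 blocks, and largest block 2, the block sizes (in nonincreasing order) are [2].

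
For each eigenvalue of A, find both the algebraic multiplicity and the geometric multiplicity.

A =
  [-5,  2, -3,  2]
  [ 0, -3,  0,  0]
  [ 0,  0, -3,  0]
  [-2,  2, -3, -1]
λ = -3: alg = 4, geom = 3

Step 1 — factor the characteristic polynomial to read off the algebraic multiplicities:
  χ_A(x) = (x + 3)^4

Step 2 — compute geometric multiplicities via the rank-nullity identity g(λ) = n − rank(A − λI):
  rank(A − (-3)·I) = 1, so dim ker(A − (-3)·I) = n − 1 = 3

Summary:
  λ = -3: algebraic multiplicity = 4, geometric multiplicity = 3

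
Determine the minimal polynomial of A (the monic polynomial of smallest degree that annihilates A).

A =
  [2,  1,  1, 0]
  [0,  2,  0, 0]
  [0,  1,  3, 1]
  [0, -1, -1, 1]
x^3 - 6*x^2 + 12*x - 8

The characteristic polynomial is χ_A(x) = (x - 2)^4, so the eigenvalues are known. The minimal polynomial is
  m_A(x) = Π_λ (x − λ)^{k_λ}
where k_λ is the size of the *largest* Jordan block for λ (equivalently, the smallest k with (A − λI)^k v = 0 for every generalised eigenvector v of λ).

  λ = 2: largest Jordan block has size 3, contributing (x − 2)^3

So m_A(x) = (x - 2)^3 = x^3 - 6*x^2 + 12*x - 8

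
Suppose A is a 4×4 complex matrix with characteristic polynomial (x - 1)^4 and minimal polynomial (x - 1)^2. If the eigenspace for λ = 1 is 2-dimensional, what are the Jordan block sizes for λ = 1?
Block sizes for λ = 1: [2, 2]

Step 1 — from the characteristic polynomial, algebraic multiplicity of λ = 1 is 4. From dim ker(A − (1)·I) = 2, there are exactly 2 Jordan blocks for λ = 1.
Step 2 — from the minimal polynomial, the factor (x − 1)^2 tells us the largest block for λ = 1 has size 2.
Step 3 — with total size 4, 2 blocks, and largest block 2, the block sizes (in nonincreasing order) are [2, 2].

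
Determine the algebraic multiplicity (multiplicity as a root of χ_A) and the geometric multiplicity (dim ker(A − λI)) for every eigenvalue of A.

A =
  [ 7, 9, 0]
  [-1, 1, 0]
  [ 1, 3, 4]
λ = 4: alg = 3, geom = 2

Step 1 — factor the characteristic polynomial to read off the algebraic multiplicities:
  χ_A(x) = (x - 4)^3

Step 2 — compute geometric multiplicities via the rank-nullity identity g(λ) = n − rank(A − λI):
  rank(A − (4)·I) = 1, so dim ker(A − (4)·I) = n − 1 = 2

Summary:
  λ = 4: algebraic multiplicity = 3, geometric multiplicity = 2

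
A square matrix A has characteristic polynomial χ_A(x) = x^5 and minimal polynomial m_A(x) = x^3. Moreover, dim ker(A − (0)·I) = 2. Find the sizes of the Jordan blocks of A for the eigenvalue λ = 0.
Block sizes for λ = 0: [3, 2]

Step 1 — from the characteristic polynomial, algebraic multiplicity of λ = 0 is 5. From dim ker(A − (0)·I) = 2, there are exactly 2 Jordan blocks for λ = 0.
Step 2 — from the minimal polynomial, the factor (x − 0)^3 tells us the largest block for λ = 0 has size 3.
Step 3 — with total size 5, 2 blocks, and largest block 3, the block sizes (in nonincreasing order) are [3, 2].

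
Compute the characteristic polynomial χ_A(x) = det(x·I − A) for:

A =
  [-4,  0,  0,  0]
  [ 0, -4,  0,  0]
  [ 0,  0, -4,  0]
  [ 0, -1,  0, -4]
x^4 + 16*x^3 + 96*x^2 + 256*x + 256

Expanding det(x·I − A) (e.g. by cofactor expansion or by noting that A is similar to its Jordan form J, which has the same characteristic polynomial as A) gives
  χ_A(x) = x^4 + 16*x^3 + 96*x^2 + 256*x + 256
which factors as (x + 4)^4. The eigenvalues (with algebraic multiplicities) are λ = -4 with multiplicity 4.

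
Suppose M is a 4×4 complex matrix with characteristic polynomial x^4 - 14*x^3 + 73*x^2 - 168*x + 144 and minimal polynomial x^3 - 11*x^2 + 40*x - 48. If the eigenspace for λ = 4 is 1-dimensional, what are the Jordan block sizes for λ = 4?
Block sizes for λ = 4: [2]

Step 1 — from the characteristic polynomial, algebraic multiplicity of λ = 4 is 2. From dim ker(M − (4)·I) = 1, there are exactly 1 Jordan blocks for λ = 4.
Step 2 — from the minimal polynomial, the factor (x − 4)^2 tells us the largest block for λ = 4 has size 2.
Step 3 — with total size 2, 1 blocks, and largest block 2, the block sizes (in nonincreasing order) are [2].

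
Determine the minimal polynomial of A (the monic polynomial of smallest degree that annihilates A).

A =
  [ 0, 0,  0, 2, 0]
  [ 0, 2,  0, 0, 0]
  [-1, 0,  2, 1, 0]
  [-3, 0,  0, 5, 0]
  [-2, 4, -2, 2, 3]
x^2 - 5*x + 6

The characteristic polynomial is χ_A(x) = (x - 3)^2*(x - 2)^3, so the eigenvalues are known. The minimal polynomial is
  m_A(x) = Π_λ (x − λ)^{k_λ}
where k_λ is the size of the *largest* Jordan block for λ (equivalently, the smallest k with (A − λI)^k v = 0 for every generalised eigenvector v of λ).

  λ = 2: largest Jordan block has size 1, contributing (x − 2)
  λ = 3: largest Jordan block has size 1, contributing (x − 3)

So m_A(x) = (x - 3)*(x - 2) = x^2 - 5*x + 6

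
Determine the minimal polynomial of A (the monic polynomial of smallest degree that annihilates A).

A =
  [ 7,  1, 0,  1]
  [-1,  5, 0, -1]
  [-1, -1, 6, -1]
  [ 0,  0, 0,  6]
x^2 - 12*x + 36

The characteristic polynomial is χ_A(x) = (x - 6)^4, so the eigenvalues are known. The minimal polynomial is
  m_A(x) = Π_λ (x − λ)^{k_λ}
where k_λ is the size of the *largest* Jordan block for λ (equivalently, the smallest k with (A − λI)^k v = 0 for every generalised eigenvector v of λ).

  λ = 6: largest Jordan block has size 2, contributing (x − 6)^2

So m_A(x) = (x - 6)^2 = x^2 - 12*x + 36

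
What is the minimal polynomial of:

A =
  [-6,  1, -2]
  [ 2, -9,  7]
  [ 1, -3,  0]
x^3 + 15*x^2 + 75*x + 125

The characteristic polynomial is χ_A(x) = (x + 5)^3, so the eigenvalues are known. The minimal polynomial is
  m_A(x) = Π_λ (x − λ)^{k_λ}
where k_λ is the size of the *largest* Jordan block for λ (equivalently, the smallest k with (A − λI)^k v = 0 for every generalised eigenvector v of λ).

  λ = -5: largest Jordan block has size 3, contributing (x + 5)^3

So m_A(x) = (x + 5)^3 = x^3 + 15*x^2 + 75*x + 125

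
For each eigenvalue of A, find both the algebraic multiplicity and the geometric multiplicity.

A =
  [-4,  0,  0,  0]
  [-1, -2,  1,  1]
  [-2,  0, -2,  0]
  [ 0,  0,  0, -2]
λ = -4: alg = 1, geom = 1; λ = -2: alg = 3, geom = 2

Step 1 — factor the characteristic polynomial to read off the algebraic multiplicities:
  χ_A(x) = (x + 2)^3*(x + 4)

Step 2 — compute geometric multiplicities via the rank-nullity identity g(λ) = n − rank(A − λI):
  rank(A − (-4)·I) = 3, so dim ker(A − (-4)·I) = n − 3 = 1
  rank(A − (-2)·I) = 2, so dim ker(A − (-2)·I) = n − 2 = 2

Summary:
  λ = -4: algebraic multiplicity = 1, geometric multiplicity = 1
  λ = -2: algebraic multiplicity = 3, geometric multiplicity = 2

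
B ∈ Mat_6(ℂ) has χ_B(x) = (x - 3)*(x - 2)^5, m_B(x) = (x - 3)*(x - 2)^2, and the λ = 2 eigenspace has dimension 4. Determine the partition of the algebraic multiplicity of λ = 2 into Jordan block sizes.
Block sizes for λ = 2: [2, 1, 1, 1]

Step 1 — from the characteristic polynomial, algebraic multiplicity of λ = 2 is 5. From dim ker(B − (2)·I) = 4, there are exactly 4 Jordan blocks for λ = 2.
Step 2 — from the minimal polynomial, the factor (x − 2)^2 tells us the largest block for λ = 2 has size 2.
Step 3 — with total size 5, 4 blocks, and largest block 2, the block sizes (in nonincreasing order) are [2, 1, 1, 1].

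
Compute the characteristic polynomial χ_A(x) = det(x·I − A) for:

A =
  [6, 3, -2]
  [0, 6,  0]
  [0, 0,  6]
x^3 - 18*x^2 + 108*x - 216

Expanding det(x·I − A) (e.g. by cofactor expansion or by noting that A is similar to its Jordan form J, which has the same characteristic polynomial as A) gives
  χ_A(x) = x^3 - 18*x^2 + 108*x - 216
which factors as (x - 6)^3. The eigenvalues (with algebraic multiplicities) are λ = 6 with multiplicity 3.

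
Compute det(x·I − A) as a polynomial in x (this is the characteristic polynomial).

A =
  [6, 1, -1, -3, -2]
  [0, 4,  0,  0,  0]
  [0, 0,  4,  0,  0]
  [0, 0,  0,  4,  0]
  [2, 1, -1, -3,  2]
x^5 - 20*x^4 + 160*x^3 - 640*x^2 + 1280*x - 1024

Expanding det(x·I − A) (e.g. by cofactor expansion or by noting that A is similar to its Jordan form J, which has the same characteristic polynomial as A) gives
  χ_A(x) = x^5 - 20*x^4 + 160*x^3 - 640*x^2 + 1280*x - 1024
which factors as (x - 4)^5. The eigenvalues (with algebraic multiplicities) are λ = 4 with multiplicity 5.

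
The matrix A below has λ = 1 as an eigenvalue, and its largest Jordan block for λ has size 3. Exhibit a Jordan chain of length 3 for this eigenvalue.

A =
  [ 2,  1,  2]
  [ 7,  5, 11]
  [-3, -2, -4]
A Jordan chain for λ = 1 of length 3:
v_1 = (2, 2, -2)ᵀ
v_2 = (1, 7, -3)ᵀ
v_3 = (1, 0, 0)ᵀ

Let N = A − (1)·I. We want v_3 with N^3 v_3 = 0 but N^2 v_3 ≠ 0; then v_{j-1} := N · v_j for j = 3, …, 2.

Pick v_3 = (1, 0, 0)ᵀ.
Then v_2 = N · v_3 = (1, 7, -3)ᵀ.
Then v_1 = N · v_2 = (2, 2, -2)ᵀ.

Sanity check: (A − (1)·I) v_1 = (0, 0, 0)ᵀ = 0. ✓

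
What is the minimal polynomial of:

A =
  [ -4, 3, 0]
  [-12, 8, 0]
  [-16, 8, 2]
x^2 - 4*x + 4

The characteristic polynomial is χ_A(x) = (x - 2)^3, so the eigenvalues are known. The minimal polynomial is
  m_A(x) = Π_λ (x − λ)^{k_λ}
where k_λ is the size of the *largest* Jordan block for λ (equivalently, the smallest k with (A − λI)^k v = 0 for every generalised eigenvector v of λ).

  λ = 2: largest Jordan block has size 2, contributing (x − 2)^2

So m_A(x) = (x - 2)^2 = x^2 - 4*x + 4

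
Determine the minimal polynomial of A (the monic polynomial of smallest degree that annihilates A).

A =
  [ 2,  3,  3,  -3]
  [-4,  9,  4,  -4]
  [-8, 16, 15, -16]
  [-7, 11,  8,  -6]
x^3 - 15*x^2 + 75*x - 125

The characteristic polynomial is χ_A(x) = (x - 5)^4, so the eigenvalues are known. The minimal polynomial is
  m_A(x) = Π_λ (x − λ)^{k_λ}
where k_λ is the size of the *largest* Jordan block for λ (equivalently, the smallest k with (A − λI)^k v = 0 for every generalised eigenvector v of λ).

  λ = 5: largest Jordan block has size 3, contributing (x − 5)^3

So m_A(x) = (x - 5)^3 = x^3 - 15*x^2 + 75*x - 125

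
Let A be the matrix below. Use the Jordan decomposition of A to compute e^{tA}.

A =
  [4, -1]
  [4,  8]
e^{tA} =
  [-2*t*exp(6*t) + exp(6*t), -t*exp(6*t)]
  [4*t*exp(6*t), 2*t*exp(6*t) + exp(6*t)]

Strategy: write A = P · J · P⁻¹ where J is a Jordan canonical form, so e^{tA} = P · e^{tJ} · P⁻¹, and e^{tJ} can be computed block-by-block.

A has Jordan form
J =
  [6, 1]
  [0, 6]
(up to reordering of blocks).

Per-block formulas:
  For a 2×2 Jordan block J_2(6): exp(t · J_2(6)) = e^(6t)·(I + t·N), where N is the 2×2 nilpotent shift.

After assembling e^{tJ} and conjugating by P, we get:

e^{tA} =
  [-2*t*exp(6*t) + exp(6*t), -t*exp(6*t)]
  [4*t*exp(6*t), 2*t*exp(6*t) + exp(6*t)]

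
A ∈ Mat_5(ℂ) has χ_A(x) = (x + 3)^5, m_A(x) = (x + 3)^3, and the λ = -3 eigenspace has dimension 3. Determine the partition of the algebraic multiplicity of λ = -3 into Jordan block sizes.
Block sizes for λ = -3: [3, 1, 1]

Step 1 — from the characteristic polynomial, algebraic multiplicity of λ = -3 is 5. From dim ker(A − (-3)·I) = 3, there are exactly 3 Jordan blocks for λ = -3.
Step 2 — from the minimal polynomial, the factor (x + 3)^3 tells us the largest block for λ = -3 has size 3.
Step 3 — with total size 5, 3 blocks, and largest block 3, the block sizes (in nonincreasing order) are [3, 1, 1].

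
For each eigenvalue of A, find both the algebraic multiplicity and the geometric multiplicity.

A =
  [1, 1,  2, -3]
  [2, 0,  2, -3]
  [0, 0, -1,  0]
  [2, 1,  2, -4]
λ = -1: alg = 4, geom = 3

Step 1 — factor the characteristic polynomial to read off the algebraic multiplicities:
  χ_A(x) = (x + 1)^4

Step 2 — compute geometric multiplicities via the rank-nullity identity g(λ) = n − rank(A − λI):
  rank(A − (-1)·I) = 1, so dim ker(A − (-1)·I) = n − 1 = 3

Summary:
  λ = -1: algebraic multiplicity = 4, geometric multiplicity = 3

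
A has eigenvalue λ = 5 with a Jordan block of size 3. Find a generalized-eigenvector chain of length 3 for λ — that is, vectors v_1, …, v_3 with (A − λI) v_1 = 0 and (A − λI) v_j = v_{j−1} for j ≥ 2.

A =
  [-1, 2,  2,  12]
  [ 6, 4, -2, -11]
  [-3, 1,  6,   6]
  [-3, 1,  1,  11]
A Jordan chain for λ = 5 of length 3:
v_1 = (6, -3, 3, 3)ᵀ
v_2 = (-6, 6, -3, -3)ᵀ
v_3 = (1, 0, 0, 0)ᵀ

Let N = A − (5)·I. We want v_3 with N^3 v_3 = 0 but N^2 v_3 ≠ 0; then v_{j-1} := N · v_j for j = 3, …, 2.

Pick v_3 = (1, 0, 0, 0)ᵀ.
Then v_2 = N · v_3 = (-6, 6, -3, -3)ᵀ.
Then v_1 = N · v_2 = (6, -3, 3, 3)ᵀ.

Sanity check: (A − (5)·I) v_1 = (0, 0, 0, 0)ᵀ = 0. ✓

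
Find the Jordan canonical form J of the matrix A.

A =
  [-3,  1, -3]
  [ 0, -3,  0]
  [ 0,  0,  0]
J_2(-3) ⊕ J_1(0)

The characteristic polynomial is
  det(x·I − A) = x^3 + 6*x^2 + 9*x = x*(x + 3)^2

Eigenvalues and multiplicities (the geometric multiplicity of λ is n − rank(A − λI), which equals the number of Jordan blocks for λ):
  λ = -3: algebraic multiplicity = 2, geometric multiplicity = 1
  λ = 0: algebraic multiplicity = 1, geometric multiplicity = 1

Determining the block sizes for each eigenvalue:
  λ = -3: one block (gm = 1), so the single block has size am = 2 → block sizes [2]
  λ = 0: one block (gm = 1), so the single block has size am = 1 → block sizes [1]

Assembling the blocks gives a Jordan form
J =
  [-3,  1, 0]
  [ 0, -3, 0]
  [ 0,  0, 0]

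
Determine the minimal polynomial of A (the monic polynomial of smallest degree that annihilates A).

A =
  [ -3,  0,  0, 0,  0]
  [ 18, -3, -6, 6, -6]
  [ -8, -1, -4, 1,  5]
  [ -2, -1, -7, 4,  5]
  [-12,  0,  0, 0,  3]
x^3 + 3*x^2 - 9*x - 27

The characteristic polynomial is χ_A(x) = (x - 3)^2*(x + 3)^3, so the eigenvalues are known. The minimal polynomial is
  m_A(x) = Π_λ (x − λ)^{k_λ}
where k_λ is the size of the *largest* Jordan block for λ (equivalently, the smallest k with (A − λI)^k v = 0 for every generalised eigenvector v of λ).

  λ = -3: largest Jordan block has size 2, contributing (x + 3)^2
  λ = 3: largest Jordan block has size 1, contributing (x − 3)

So m_A(x) = (x - 3)*(x + 3)^2 = x^3 + 3*x^2 - 9*x - 27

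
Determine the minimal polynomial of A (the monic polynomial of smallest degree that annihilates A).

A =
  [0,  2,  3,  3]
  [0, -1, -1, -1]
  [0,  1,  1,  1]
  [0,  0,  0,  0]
x^3

The characteristic polynomial is χ_A(x) = x^4, so the eigenvalues are known. The minimal polynomial is
  m_A(x) = Π_λ (x − λ)^{k_λ}
where k_λ is the size of the *largest* Jordan block for λ (equivalently, the smallest k with (A − λI)^k v = 0 for every generalised eigenvector v of λ).

  λ = 0: largest Jordan block has size 3, contributing (x − 0)^3

So m_A(x) = x^3 = x^3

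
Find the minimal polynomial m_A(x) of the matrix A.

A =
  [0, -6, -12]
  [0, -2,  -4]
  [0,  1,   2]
x^2

The characteristic polynomial is χ_A(x) = x^3, so the eigenvalues are known. The minimal polynomial is
  m_A(x) = Π_λ (x − λ)^{k_λ}
where k_λ is the size of the *largest* Jordan block for λ (equivalently, the smallest k with (A − λI)^k v = 0 for every generalised eigenvector v of λ).

  λ = 0: largest Jordan block has size 2, contributing (x − 0)^2

So m_A(x) = x^2 = x^2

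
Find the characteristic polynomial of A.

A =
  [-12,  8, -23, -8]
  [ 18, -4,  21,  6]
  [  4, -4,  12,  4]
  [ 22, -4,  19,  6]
x^4 - 2*x^3 - 12*x^2 + 40*x - 32

Expanding det(x·I − A) (e.g. by cofactor expansion or by noting that A is similar to its Jordan form J, which has the same characteristic polynomial as A) gives
  χ_A(x) = x^4 - 2*x^3 - 12*x^2 + 40*x - 32
which factors as (x - 2)^3*(x + 4). The eigenvalues (with algebraic multiplicities) are λ = -4 with multiplicity 1, λ = 2 with multiplicity 3.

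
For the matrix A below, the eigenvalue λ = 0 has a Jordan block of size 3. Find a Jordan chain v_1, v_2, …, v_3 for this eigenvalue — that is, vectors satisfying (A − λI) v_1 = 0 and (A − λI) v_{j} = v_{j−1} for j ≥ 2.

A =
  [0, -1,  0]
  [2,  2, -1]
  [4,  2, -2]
A Jordan chain for λ = 0 of length 3:
v_1 = (-2, 0, -4)ᵀ
v_2 = (0, 2, 4)ᵀ
v_3 = (1, 0, 0)ᵀ

Let N = A − (0)·I. We want v_3 with N^3 v_3 = 0 but N^2 v_3 ≠ 0; then v_{j-1} := N · v_j for j = 3, …, 2.

Pick v_3 = (1, 0, 0)ᵀ.
Then v_2 = N · v_3 = (0, 2, 4)ᵀ.
Then v_1 = N · v_2 = (-2, 0, -4)ᵀ.

Sanity check: (A − (0)·I) v_1 = (0, 0, 0)ᵀ = 0. ✓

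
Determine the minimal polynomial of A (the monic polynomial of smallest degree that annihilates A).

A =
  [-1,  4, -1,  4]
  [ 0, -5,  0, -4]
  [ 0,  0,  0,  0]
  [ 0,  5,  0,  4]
x^2 + x

The characteristic polynomial is χ_A(x) = x^2*(x + 1)^2, so the eigenvalues are known. The minimal polynomial is
  m_A(x) = Π_λ (x − λ)^{k_λ}
where k_λ is the size of the *largest* Jordan block for λ (equivalently, the smallest k with (A − λI)^k v = 0 for every generalised eigenvector v of λ).

  λ = -1: largest Jordan block has size 1, contributing (x + 1)
  λ = 0: largest Jordan block has size 1, contributing (x − 0)

So m_A(x) = x*(x + 1) = x^2 + x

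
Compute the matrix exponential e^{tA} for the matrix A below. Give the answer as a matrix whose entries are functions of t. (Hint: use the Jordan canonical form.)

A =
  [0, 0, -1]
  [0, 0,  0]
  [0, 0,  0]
e^{tA} =
  [1, 0, -t]
  [0, 1, 0]
  [0, 0, 1]

Strategy: write A = P · J · P⁻¹ where J is a Jordan canonical form, so e^{tA} = P · e^{tJ} · P⁻¹, and e^{tJ} can be computed block-by-block.

A has Jordan form
J =
  [0, 1, 0]
  [0, 0, 0]
  [0, 0, 0]
(up to reordering of blocks).

Per-block formulas:
  For a 1×1 block at λ = 0: exp(t · [0]) = [e^(0t)].
  For a 2×2 Jordan block J_2(0): exp(t · J_2(0)) = e^(0t)·(I + t·N), where N is the 2×2 nilpotent shift.

After assembling e^{tJ} and conjugating by P, we get:

e^{tA} =
  [1, 0, -t]
  [0, 1, 0]
  [0, 0, 1]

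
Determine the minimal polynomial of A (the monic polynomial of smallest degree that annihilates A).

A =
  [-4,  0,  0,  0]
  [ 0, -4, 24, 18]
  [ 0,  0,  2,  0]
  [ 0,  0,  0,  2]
x^2 + 2*x - 8

The characteristic polynomial is χ_A(x) = (x - 2)^2*(x + 4)^2, so the eigenvalues are known. The minimal polynomial is
  m_A(x) = Π_λ (x − λ)^{k_λ}
where k_λ is the size of the *largest* Jordan block for λ (equivalently, the smallest k with (A − λI)^k v = 0 for every generalised eigenvector v of λ).

  λ = -4: largest Jordan block has size 1, contributing (x + 4)
  λ = 2: largest Jordan block has size 1, contributing (x − 2)

So m_A(x) = (x - 2)*(x + 4) = x^2 + 2*x - 8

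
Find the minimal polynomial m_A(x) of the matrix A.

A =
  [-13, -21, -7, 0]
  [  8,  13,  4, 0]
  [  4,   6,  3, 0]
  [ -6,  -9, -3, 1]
x^2 - 2*x + 1

The characteristic polynomial is χ_A(x) = (x - 1)^4, so the eigenvalues are known. The minimal polynomial is
  m_A(x) = Π_λ (x − λ)^{k_λ}
where k_λ is the size of the *largest* Jordan block for λ (equivalently, the smallest k with (A − λI)^k v = 0 for every generalised eigenvector v of λ).

  λ = 1: largest Jordan block has size 2, contributing (x − 1)^2

So m_A(x) = (x - 1)^2 = x^2 - 2*x + 1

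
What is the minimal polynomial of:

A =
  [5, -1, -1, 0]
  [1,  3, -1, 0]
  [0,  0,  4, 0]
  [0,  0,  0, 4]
x^2 - 8*x + 16

The characteristic polynomial is χ_A(x) = (x - 4)^4, so the eigenvalues are known. The minimal polynomial is
  m_A(x) = Π_λ (x − λ)^{k_λ}
where k_λ is the size of the *largest* Jordan block for λ (equivalently, the smallest k with (A − λI)^k v = 0 for every generalised eigenvector v of λ).

  λ = 4: largest Jordan block has size 2, contributing (x − 4)^2

So m_A(x) = (x - 4)^2 = x^2 - 8*x + 16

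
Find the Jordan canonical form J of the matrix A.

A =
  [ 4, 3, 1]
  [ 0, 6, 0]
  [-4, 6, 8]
J_2(6) ⊕ J_1(6)

The characteristic polynomial is
  det(x·I − A) = x^3 - 18*x^2 + 108*x - 216 = (x - 6)^3

Eigenvalues and multiplicities (the geometric multiplicity of λ is n − rank(A − λI), which equals the number of Jordan blocks for λ):
  λ = 6: algebraic multiplicity = 3, geometric multiplicity = 2

Determining the block sizes for each eigenvalue:
  λ = 6: 2 blocks summing to 3 forces exactly one block of size 2 and the rest size 1 → block sizes [2, 1]

Assembling the blocks gives a Jordan form
J =
  [6, 1, 0]
  [0, 6, 0]
  [0, 0, 6]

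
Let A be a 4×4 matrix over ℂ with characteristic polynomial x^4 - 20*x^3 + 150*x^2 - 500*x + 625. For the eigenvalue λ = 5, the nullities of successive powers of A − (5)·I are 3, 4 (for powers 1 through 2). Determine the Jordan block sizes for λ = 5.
Block sizes for λ = 5: [2, 1, 1]

From the dimensions of kernels of powers, the number of Jordan blocks of size at least j is d_j − d_{j−1} where d_j = dim ker(N^j) (with d_0 = 0). Computing the differences gives [3, 1].
The number of blocks of size exactly k is (#blocks of size ≥ k) − (#blocks of size ≥ k + 1), so the partition is: 2 block(s) of size 1, 1 block(s) of size 2.
In nonincreasing order the block sizes are [2, 1, 1].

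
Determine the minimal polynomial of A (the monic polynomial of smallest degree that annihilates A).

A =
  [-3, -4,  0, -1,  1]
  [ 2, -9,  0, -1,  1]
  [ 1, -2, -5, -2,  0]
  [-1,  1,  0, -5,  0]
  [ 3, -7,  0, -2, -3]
x^3 + 15*x^2 + 75*x + 125

The characteristic polynomial is χ_A(x) = (x + 5)^5, so the eigenvalues are known. The minimal polynomial is
  m_A(x) = Π_λ (x − λ)^{k_λ}
where k_λ is the size of the *largest* Jordan block for λ (equivalently, the smallest k with (A − λI)^k v = 0 for every generalised eigenvector v of λ).

  λ = -5: largest Jordan block has size 3, contributing (x + 5)^3

So m_A(x) = (x + 5)^3 = x^3 + 15*x^2 + 75*x + 125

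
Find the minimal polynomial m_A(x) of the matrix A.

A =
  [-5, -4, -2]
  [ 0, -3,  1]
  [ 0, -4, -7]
x^2 + 10*x + 25

The characteristic polynomial is χ_A(x) = (x + 5)^3, so the eigenvalues are known. The minimal polynomial is
  m_A(x) = Π_λ (x − λ)^{k_λ}
where k_λ is the size of the *largest* Jordan block for λ (equivalently, the smallest k with (A − λI)^k v = 0 for every generalised eigenvector v of λ).

  λ = -5: largest Jordan block has size 2, contributing (x + 5)^2

So m_A(x) = (x + 5)^2 = x^2 + 10*x + 25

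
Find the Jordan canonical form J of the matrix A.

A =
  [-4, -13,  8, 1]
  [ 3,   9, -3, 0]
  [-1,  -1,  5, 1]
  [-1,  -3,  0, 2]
J_3(3) ⊕ J_1(3)

The characteristic polynomial is
  det(x·I − A) = x^4 - 12*x^3 + 54*x^2 - 108*x + 81 = (x - 3)^4

Eigenvalues and multiplicities (the geometric multiplicity of λ is n − rank(A − λI), which equals the number of Jordan blocks for λ):
  λ = 3: algebraic multiplicity = 4, geometric multiplicity = 2

Determining the block sizes for each eigenvalue:
  λ = 3: with am = 4 and gm = 2, the partition is not yet determined (e.g. several partitions of 4 into 2 parts exist). Let N = A − (3)·I. Computing rank(N^1) = 2, rank(N^2) = 1, rank(N^3) = 0; the number of blocks of size ≥ j is rank(N^{j−1}) − rank(N^j), giving [2, 1, 1]. So we have 1 block(s) of size 3, 1 block(s) of size 1 → block sizes [3, 1]

Assembling the blocks gives a Jordan form
J =
  [3, 1, 0, 0]
  [0, 3, 1, 0]
  [0, 0, 3, 0]
  [0, 0, 0, 3]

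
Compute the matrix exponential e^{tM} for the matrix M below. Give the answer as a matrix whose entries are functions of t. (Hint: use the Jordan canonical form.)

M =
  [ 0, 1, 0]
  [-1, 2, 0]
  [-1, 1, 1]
e^{tM} =
  [-t*exp(t) + exp(t), t*exp(t), 0]
  [-t*exp(t), t*exp(t) + exp(t), 0]
  [-t*exp(t), t*exp(t), exp(t)]

Strategy: write M = P · J · P⁻¹ where J is a Jordan canonical form, so e^{tM} = P · e^{tJ} · P⁻¹, and e^{tJ} can be computed block-by-block.

M has Jordan form
J =
  [1, 1, 0]
  [0, 1, 0]
  [0, 0, 1]
(up to reordering of blocks).

Per-block formulas:
  For a 1×1 block at λ = 1: exp(t · [1]) = [e^(1t)].
  For a 2×2 Jordan block J_2(1): exp(t · J_2(1)) = e^(1t)·(I + t·N), where N is the 2×2 nilpotent shift.

After assembling e^{tJ} and conjugating by P, we get:

e^{tM} =
  [-t*exp(t) + exp(t), t*exp(t), 0]
  [-t*exp(t), t*exp(t) + exp(t), 0]
  [-t*exp(t), t*exp(t), exp(t)]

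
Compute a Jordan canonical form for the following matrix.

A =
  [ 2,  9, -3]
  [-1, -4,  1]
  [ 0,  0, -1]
J_2(-1) ⊕ J_1(-1)

The characteristic polynomial is
  det(x·I − A) = x^3 + 3*x^2 + 3*x + 1 = (x + 1)^3

Eigenvalues and multiplicities (the geometric multiplicity of λ is n − rank(A − λI), which equals the number of Jordan blocks for λ):
  λ = -1: algebraic multiplicity = 3, geometric multiplicity = 2

Determining the block sizes for each eigenvalue:
  λ = -1: 2 blocks summing to 3 forces exactly one block of size 2 and the rest size 1 → block sizes [2, 1]

Assembling the blocks gives a Jordan form
J =
  [-1,  1,  0]
  [ 0, -1,  0]
  [ 0,  0, -1]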